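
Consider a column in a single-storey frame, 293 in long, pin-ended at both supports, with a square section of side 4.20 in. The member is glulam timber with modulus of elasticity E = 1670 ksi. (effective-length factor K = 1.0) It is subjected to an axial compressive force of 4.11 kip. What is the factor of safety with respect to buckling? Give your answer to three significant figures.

n ≈ 1.21

I = a⁴/12 = 4.20⁴/12 = 25.93 in⁴
Effective length L_e = K·L = 1 × 293 = 293.0 in
P_cr = π²EI / L_e² = π² × 1670×10³ × 25.93 / 293.0² = 4.978×10^3 lb
Factor of safety n = P_cr / P = 4.9785 / 4.11 = 1.21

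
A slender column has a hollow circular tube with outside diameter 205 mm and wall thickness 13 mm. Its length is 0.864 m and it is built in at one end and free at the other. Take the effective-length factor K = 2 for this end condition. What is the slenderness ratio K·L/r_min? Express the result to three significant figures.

λ ≈ 25.4

Inner diameter d_i = 205 − 2×13 = 179.0 mm
I = π(d_o⁴ − d_i⁴)/64 = π(205⁴ − 179.0⁴)/64 = 3.630×10^7 mm⁴
A = 7.841×10^3 mm²;  r_min = √(I/A) = √(3.630×10^7/7.841×10^3) = 68.04 mm
L_e = K·L = 2 × 0.864 m = 1.728 m = 1728.0 mm
λ = L_e / r_min = 1728.0 / 68.04 = 25.4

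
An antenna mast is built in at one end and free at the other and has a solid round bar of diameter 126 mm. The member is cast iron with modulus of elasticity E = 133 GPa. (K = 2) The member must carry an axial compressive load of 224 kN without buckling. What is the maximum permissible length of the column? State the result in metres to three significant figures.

L_max ≈ 4.26 m

I = πd⁴/64 = π×126⁴/64 = 1.237×10^7 mm⁴
I = 1.237×10^-5 m⁴
At the buckling limit P_cr = P = 2.240×10^5 N
From P_cr = π²EI/(K·L)²:  L = (1/K)·√(π²EI/P_cr) = (1/2)·√(π²×1.33×10^11×1.237×10^-5/2.240×10^5)
L = 4.26 m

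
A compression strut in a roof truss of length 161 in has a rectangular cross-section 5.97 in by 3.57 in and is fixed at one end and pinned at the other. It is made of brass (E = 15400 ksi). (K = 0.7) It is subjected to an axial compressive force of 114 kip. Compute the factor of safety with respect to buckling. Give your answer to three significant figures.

n ≈ 2.38

Buckling occurs about the weak axis: I_min = h·b³/12 with b = 3.57 in (the shorter side).
I_min = 5.97×3.57³/12 = 22.64 in⁴
Effective length L_e = K·L = 0.7 × 161 = 112.7 in
P_cr = π²EI / L_e² = π² × 15400×10³ × 22.64 / 112.7² = 2.709×10^5 lb
Factor of safety n = P_cr / P = 270.88 / 114 = 2.38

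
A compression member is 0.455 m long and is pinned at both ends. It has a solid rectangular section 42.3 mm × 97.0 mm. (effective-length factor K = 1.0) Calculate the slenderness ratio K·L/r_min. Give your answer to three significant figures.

For a rectangle r_min = b/√12 = 42.3/√12 = 12.21 mm
L_e = K·L = 1 × 0.455 m = 0.4550 m = 455.00 mm
λ = L_e / r_min = 455.00 / 12.21 = 37.3

λ ≈ 37.3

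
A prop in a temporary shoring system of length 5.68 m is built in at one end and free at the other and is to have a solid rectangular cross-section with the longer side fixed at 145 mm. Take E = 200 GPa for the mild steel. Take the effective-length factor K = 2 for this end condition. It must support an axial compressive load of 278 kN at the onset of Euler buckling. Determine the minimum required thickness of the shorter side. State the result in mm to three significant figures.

b ≈ 115 mm

L_e = K·L = 2 × 5.68 = 11.36 m
Required I = P_cr·L_e²/(π²E) = 2.780×10^5 × 11.36² / (π² × 2.00×10^11) = 1.817×10^-5 m⁴
I_req = 1.817×10^7 mm⁴
Rectangle, weak axis: I_min = h·b³/12 with h = 145 mm fixed  ⇒  b = (12I/h)^(1/3) = 115 mm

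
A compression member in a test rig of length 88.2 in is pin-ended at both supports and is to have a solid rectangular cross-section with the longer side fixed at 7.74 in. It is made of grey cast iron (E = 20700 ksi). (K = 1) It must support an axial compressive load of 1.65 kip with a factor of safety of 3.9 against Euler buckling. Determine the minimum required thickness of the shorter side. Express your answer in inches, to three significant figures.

Required P_cr = n·P = 3.9 × 1.65 = 6.435 kip
L_e = K·L = 1 × 88.2 = 88.20 in
Required I = P_cr·L_e²/(π²E) = 6.435×10^3 × 88.20² / (π² × 2.07×10^7) = 0.2450 in⁴
Rectangle, weak axis: I_min = h·b³/12 with h = 7.74 in fixed  ⇒  b = (12I/h)^(1/3) = 0.724 in

b ≈ 0.724 in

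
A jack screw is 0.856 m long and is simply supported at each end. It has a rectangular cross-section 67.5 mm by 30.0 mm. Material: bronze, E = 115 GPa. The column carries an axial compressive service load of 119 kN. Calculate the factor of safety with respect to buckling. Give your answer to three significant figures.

Buckling occurs about the weak axis: I_min = h·b³/12 with b = 30.0 mm (the shorter side).
I_min = 67.5×30.0³/12 = 1.519×10^5 mm⁴
I = 1.519×10^5 mm⁴ = 1.519×10^-7 m⁴
Effective length L_e = K·L = 1 × 0.856 = 0.8560 m
P_cr = π²EI / L_e² = π² × 115×10⁹ × 1.519×10^-7 / 0.8560² = 2.353×10^5 N
Factor of safety n = P_cr / P = 235.25 / 119 = 1.98

n ≈ 1.98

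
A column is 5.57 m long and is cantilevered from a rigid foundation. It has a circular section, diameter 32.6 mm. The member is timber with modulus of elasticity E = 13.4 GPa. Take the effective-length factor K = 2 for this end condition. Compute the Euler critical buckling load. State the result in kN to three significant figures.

P_cr ≈ 0.0591 kN

I = πd⁴/64 = π×32.6⁴/64 = 5.544×10^4 mm⁴
I = 5.544×10^4 mm⁴ = 5.544×10^-8 m⁴
Effective length L_e = K·L = 2 × 5.57 = 11.14 m
P_cr = π²EI / L_e² = π² × 13.4×10⁹ × 5.544×10^-8 / 11.14² = 59.08 N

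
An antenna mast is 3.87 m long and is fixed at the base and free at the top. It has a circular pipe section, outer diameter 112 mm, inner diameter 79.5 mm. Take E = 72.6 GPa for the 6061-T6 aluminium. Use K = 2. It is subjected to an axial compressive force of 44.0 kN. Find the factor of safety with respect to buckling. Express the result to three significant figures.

d_o = 112 mm, d_i = 79.5 mm
I = π(d_o⁴ − d_i⁴)/64 = π(112⁴ − 79.50⁴)/64 = 5.763×10^6 mm⁴
I = 5.763×10^6 mm⁴ = 5.763×10^-6 m⁴
Effective length L_e = K·L = 2 × 3.87 = 7.740 m
P_cr = π²EI / L_e² = π² × 72.6×10⁹ × 5.763×10^-6 / 7.740² = 6.893×10^4 N
Factor of safety n = P_cr / P = 68.931 / 44.0 = 1.57

n ≈ 1.57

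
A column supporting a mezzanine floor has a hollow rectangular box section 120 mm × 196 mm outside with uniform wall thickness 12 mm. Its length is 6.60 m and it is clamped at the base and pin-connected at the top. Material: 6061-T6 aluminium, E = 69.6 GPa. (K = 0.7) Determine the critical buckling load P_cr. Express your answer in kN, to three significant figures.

P_cr ≈ 500 kN

Inner dimensions: h_i = 196 − 2×12 = 172.0 mm, b_i = 120 − 2×12 = 96.00 mm
Weak-axis I_min = (h_o·b_o³ − h_i·b_i³)/12 with b_o = 120, b_i = 96.00 mm (shorter outer/inner sides).
I_min = (196×120³ − 172.0×96.00³)/12 = 1.554×10^7 mm⁴
I = 1.554×10^7 mm⁴ = 1.554×10^-5 m⁴
Effective length L_e = K·L = 0.7 × 6.60 = 4.620 m
P_cr = π²EI / L_e² = π² × 69.6×10⁹ × 1.554×10^-5 / 4.620² = 5.002×10^5 N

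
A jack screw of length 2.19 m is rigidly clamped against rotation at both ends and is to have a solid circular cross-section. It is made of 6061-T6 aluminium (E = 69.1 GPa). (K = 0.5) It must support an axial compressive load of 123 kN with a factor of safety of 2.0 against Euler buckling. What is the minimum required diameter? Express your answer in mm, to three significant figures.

d ≈ 54.5 mm

Required P_cr = n·P = 2.0 × 123 = 246.0 kN
L_e = K·L = 0.5 × 2.19 = 1.095 m
Required I = P_cr·L_e²/(π²E) = 2.460×10^5 × 1.095² / (π² × 6.91×10^10) = 4.325×10^-7 m⁴
I_req = 4.325×10^5 mm⁴
Solid circle: I = πd⁴/64  ⇒  d = (64I/π)^(1/4) = (64×4.325×10^5/π)^(1/4) = 54.5 mm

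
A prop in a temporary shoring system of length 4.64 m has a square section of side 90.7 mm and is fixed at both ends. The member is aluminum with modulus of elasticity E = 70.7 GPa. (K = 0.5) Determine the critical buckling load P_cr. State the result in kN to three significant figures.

I = a⁴/12 = 90.7⁴/12 = 5.640×10^6 mm⁴
I = 5.640×10^6 mm⁴ = 5.640×10^-6 m⁴
Effective length L_e = K·L = 0.5 × 4.64 = 2.320 m
P_cr = π²EI / L_e² = π² × 70.7×10⁹ × 5.640×10^-6 / 2.320² = 7.311×10^5 N

P_cr ≈ 731 kN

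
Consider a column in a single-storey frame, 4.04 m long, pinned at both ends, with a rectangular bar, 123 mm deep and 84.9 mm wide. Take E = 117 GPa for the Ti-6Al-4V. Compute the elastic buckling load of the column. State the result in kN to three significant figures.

P_cr ≈ 444 kN

Buckling occurs about the weak axis: I_min = h·b³/12 with b = 84.9 mm (the shorter side).
I_min = 123×84.9³/12 = 6.273×10^6 mm⁴
I = 6.273×10^6 mm⁴ = 6.273×10^-6 m⁴
Effective length L_e = K·L = 1 × 4.04 = 4.040 m
P_cr = π²EI / L_e² = π² × 117×10⁹ × 6.273×10^-6 / 4.040² = 4.438×10^5 N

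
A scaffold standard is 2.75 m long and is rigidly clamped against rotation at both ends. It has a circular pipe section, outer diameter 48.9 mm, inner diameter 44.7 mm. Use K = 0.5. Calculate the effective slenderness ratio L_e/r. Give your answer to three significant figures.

d_o = 48.9 mm, d_i = 44.7 mm
I = π(d_o⁴ − d_i⁴)/64 = π(48.9⁴ − 44.70⁴)/64 = 8.470×10^4 mm⁴
A = 308.8 mm²;  r_min = √(I/A) = √(8.470×10^4/308.8) = 16.56 mm
L_e = K·L = 0.5 × 2.75 m = 1.375 m = 1375.0 mm
λ = L_e / r_min = 1375.0 / 16.56 = 83.0

λ ≈ 83.0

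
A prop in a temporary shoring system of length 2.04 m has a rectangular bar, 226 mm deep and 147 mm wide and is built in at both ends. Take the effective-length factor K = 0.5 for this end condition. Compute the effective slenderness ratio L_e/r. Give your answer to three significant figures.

λ ≈ 24.0

For a rectangle r_min = b/√12 = 147/√12 = 42.44 mm
L_e = K·L = 0.5 × 2.04 m = 1.020 m = 1020.0 mm
λ = L_e / r_min = 1020.0 / 42.44 = 24.0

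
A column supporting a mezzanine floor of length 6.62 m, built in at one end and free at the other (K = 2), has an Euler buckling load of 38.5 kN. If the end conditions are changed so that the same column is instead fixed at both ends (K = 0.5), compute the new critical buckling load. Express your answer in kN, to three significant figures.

P_cr ≈ 616 kN

P_cr ∝ 1/K², so P_cr,new = P_cr,old × (K_old/K_new)² = 38.5 × (2/0.5)²
= 38.5 × 16.00 = 616 kN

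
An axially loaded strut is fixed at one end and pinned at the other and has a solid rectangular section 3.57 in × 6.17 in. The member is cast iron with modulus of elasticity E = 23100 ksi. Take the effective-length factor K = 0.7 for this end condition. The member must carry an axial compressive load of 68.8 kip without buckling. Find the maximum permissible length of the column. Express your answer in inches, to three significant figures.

L_max ≈ 398 in

Buckling occurs about the weak axis: I_min = h·b³/12 with b = 3.57 in (the shorter side).
I_min = 6.17×3.57³/12 = 23.39 in⁴
At the buckling limit P_cr = P = 6.880×10^4 lb
From P_cr = π²EI/(K·L)²:  L = (1/K)·√(π²EI/P_cr) = (1/0.7)·√(π²×2.31×10^7×23.39/6.880×10^4)
L = 398 in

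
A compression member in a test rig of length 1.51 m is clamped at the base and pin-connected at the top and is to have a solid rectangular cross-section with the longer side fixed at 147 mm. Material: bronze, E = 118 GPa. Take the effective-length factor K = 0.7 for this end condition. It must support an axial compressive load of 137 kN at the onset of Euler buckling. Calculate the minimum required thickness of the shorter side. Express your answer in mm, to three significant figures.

b ≈ 22.1 mm

L_e = K·L = 0.7 × 1.51 = 1.057 m
Required I = P_cr·L_e²/(π²E) = 1.370×10^5 × 1.057² / (π² × 1.18×10^11) = 1.314×10^-7 m⁴
I_req = 1.314×10^5 mm⁴
Rectangle, weak axis: I_min = h·b³/12 with h = 147 mm fixed  ⇒  b = (12I/h)^(1/3) = 22.1 mm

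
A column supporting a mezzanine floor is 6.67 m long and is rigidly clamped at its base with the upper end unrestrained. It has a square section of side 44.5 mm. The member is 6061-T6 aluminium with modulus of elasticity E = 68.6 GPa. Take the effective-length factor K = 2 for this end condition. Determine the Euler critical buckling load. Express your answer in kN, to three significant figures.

I = a⁴/12 = 44.5⁴/12 = 3.268×10^5 mm⁴
I = 3.268×10^5 mm⁴ = 3.268×10^-7 m⁴
Effective length L_e = K·L = 2 × 6.67 = 13.34 m
P_cr = π²EI / L_e² = π² × 68.6×10⁹ × 3.268×10^-7 / 13.34² = 1.243×10^3 N

P_cr ≈ 1.24 kN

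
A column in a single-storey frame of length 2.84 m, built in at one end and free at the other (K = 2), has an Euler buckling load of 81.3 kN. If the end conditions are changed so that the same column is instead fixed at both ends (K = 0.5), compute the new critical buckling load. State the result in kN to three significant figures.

P_cr ≈ 1300 kN

P_cr ∝ 1/K², so P_cr,new = P_cr,old × (K_old/K_new)² = 81.3 × (2/0.5)²
= 81.3 × 16.00 = 1300 kN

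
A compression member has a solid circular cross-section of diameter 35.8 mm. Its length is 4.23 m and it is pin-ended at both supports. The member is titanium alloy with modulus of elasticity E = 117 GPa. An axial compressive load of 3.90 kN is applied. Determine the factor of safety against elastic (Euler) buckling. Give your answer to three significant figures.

n ≈ 1.33

I = πd⁴/64 = π×35.8⁴/64 = 8.063×10^4 mm⁴
I = 8.063×10^4 mm⁴ = 8.063×10^-8 m⁴
Effective length L_e = K·L = 1 × 4.23 = 4.230 m
P_cr = π²EI / L_e² = π² × 117×10⁹ × 8.063×10^-8 / 4.230² = 5.204×10^3 N
Factor of safety n = P_cr / P = 5.2036 / 3.90 = 1.33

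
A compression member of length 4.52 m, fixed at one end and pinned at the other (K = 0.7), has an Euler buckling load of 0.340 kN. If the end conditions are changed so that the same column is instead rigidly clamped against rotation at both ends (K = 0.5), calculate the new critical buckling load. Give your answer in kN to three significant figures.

P_cr ≈ 0.666 kN

P_cr ∝ 1/K², so P_cr,new = P_cr,old × (K_old/K_new)² = 0.340 × (0.7/0.5)²
= 0.340 × 1.960 = 0.666 kN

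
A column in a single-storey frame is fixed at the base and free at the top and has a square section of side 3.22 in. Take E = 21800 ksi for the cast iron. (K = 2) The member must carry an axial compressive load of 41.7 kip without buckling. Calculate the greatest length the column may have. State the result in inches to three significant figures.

L_max ≈ 107 in

I = a⁴/12 = 3.22⁴/12 = 8.959 in⁴
At the buckling limit P_cr = P = 4.170×10^4 lb
From P_cr = π²EI/(K·L)²:  L = (1/K)·√(π²EI/P_cr) = (1/2)·√(π²×2.18×10^7×8.959/4.170×10^4)
L = 107 in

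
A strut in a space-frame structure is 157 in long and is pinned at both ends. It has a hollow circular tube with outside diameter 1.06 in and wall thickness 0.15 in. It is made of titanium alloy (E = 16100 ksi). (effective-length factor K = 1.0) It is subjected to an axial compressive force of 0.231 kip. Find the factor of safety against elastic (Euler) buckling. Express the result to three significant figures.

n ≈ 1.27

Inner diameter d_i = 1.06 − 2×0.15 = 0.7600 in
I = π(d_o⁴ − d_i⁴)/64 = π(1.06⁴ − 0.7600⁴)/64 = 4.560×10^-2 in⁴
Effective length L_e = K·L = 1 × 157 = 157.0 in
P_cr = π²EI / L_e² = π² × 16100×10³ × 4.560×10^-2 / 157.0² = 293.9 lb
Factor of safety n = P_cr / P = 0.29393 / 0.231 = 1.27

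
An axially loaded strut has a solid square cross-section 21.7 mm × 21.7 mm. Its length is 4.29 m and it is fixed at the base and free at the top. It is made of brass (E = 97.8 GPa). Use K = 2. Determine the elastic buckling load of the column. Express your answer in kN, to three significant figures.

I = a⁴/12 = 21.7⁴/12 = 1.848×10^4 mm⁴
I = 1.848×10^4 mm⁴ = 1.848×10^-8 m⁴
Effective length L_e = K·L = 2 × 4.29 = 8.580 m
P_cr = π²EI / L_e² = π² × 97.8×10⁹ × 1.848×10^-8 / 8.580² = 242.3 N

P_cr ≈ 0.242 kN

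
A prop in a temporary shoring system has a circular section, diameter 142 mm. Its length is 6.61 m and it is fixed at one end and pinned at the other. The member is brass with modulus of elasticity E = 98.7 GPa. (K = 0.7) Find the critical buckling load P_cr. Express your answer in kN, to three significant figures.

P_cr ≈ 908 kN

I = πd⁴/64 = π×142⁴/64 = 1.996×10^7 mm⁴
I = 1.996×10^7 mm⁴ = 1.996×10^-5 m⁴
Effective length L_e = K·L = 0.7 × 6.61 = 4.627 m
P_cr = π²EI / L_e² = π² × 98.7×10⁹ × 1.996×10^-5 / 4.627² = 9.081×10^5 N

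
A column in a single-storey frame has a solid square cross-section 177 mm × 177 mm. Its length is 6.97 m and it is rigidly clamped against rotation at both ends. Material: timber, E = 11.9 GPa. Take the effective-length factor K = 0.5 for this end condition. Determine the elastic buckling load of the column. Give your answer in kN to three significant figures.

I = a⁴/12 = 177⁴/12 = 8.179×10^7 mm⁴
I = 8.179×10^7 mm⁴ = 8.179×10^-5 m⁴
Effective length L_e = K·L = 0.5 × 6.97 = 3.485 m
P_cr = π²EI / L_e² = π² × 11.9×10⁹ × 8.179×10^-5 / 3.485² = 7.910×10^5 N

P_cr ≈ 791 kN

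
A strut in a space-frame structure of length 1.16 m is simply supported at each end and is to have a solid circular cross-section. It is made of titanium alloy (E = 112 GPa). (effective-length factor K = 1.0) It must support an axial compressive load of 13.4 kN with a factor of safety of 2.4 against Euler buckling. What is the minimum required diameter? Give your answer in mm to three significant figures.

d ≈ 29.9 mm

Required P_cr = n·P = 2.4 × 13.4 = 32.16 kN
L_e = K·L = 1 × 1.16 = 1.160 m
Required I = P_cr·L_e²/(π²E) = 3.216×10^4 × 1.160² / (π² × 1.12×10^11) = 3.915×10^-8 m⁴
I_req = 3.915×10^4 mm⁴
Solid circle: I = πd⁴/64  ⇒  d = (64I/π)^(1/4) = (64×3.915×10^4/π)^(1/4) = 29.9 mm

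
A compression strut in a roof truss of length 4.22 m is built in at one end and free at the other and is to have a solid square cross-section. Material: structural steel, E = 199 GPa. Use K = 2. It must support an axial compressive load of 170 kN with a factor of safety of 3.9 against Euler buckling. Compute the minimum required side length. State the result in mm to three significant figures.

a ≈ 130 mm

Required P_cr = n·P = 3.9 × 170 = 663.0 kN
L_e = K·L = 2 × 4.22 = 8.440 m
Required I = P_cr·L_e²/(π²E) = 6.630×10^5 × 8.440² / (π² × 1.99×10^11) = 2.405×10^-5 m⁴
I_req = 2.405×10^7 mm⁴
Solid square: I = a⁴/12  ⇒  a = (12I)^(1/4) = (12×2.405×10^7)^(1/4) = 130 mm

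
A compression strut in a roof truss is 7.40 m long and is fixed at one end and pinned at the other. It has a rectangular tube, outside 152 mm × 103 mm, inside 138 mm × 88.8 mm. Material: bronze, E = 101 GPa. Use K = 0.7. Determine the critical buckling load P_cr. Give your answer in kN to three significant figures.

P_cr ≈ 215 kN

Weak-axis I_min = (h_o·b_o³ − h_i·b_i³)/12 with b_o = 103, b_i = 88.80 mm (shorter outer/inner sides).
I_min = (152×103³ − 138.0×88.80³)/12 = 5.789×10^6 mm⁴
I = 5.789×10^6 mm⁴ = 5.789×10^-6 m⁴
Effective length L_e = K·L = 0.7 × 7.40 = 5.180 m
P_cr = π²EI / L_e² = π² × 101×10⁹ × 5.789×10^-6 / 5.180² = 2.150×10^5 N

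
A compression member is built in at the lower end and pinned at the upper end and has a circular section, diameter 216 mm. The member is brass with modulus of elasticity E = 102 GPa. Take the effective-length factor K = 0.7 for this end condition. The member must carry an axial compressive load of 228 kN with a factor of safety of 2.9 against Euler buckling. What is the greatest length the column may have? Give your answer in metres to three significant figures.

L_max ≈ 18.2 m

I = πd⁴/64 = π×216⁴/64 = 1.069×10^8 mm⁴
I = 1.069×10^-4 m⁴
Required critical load P_cr = n·P = 2.9 × 228 = 661.2 kN = 6.612×10^5 N
From P_cr = π²EI/(K·L)²:  L = (1/K)·√(π²EI/P_cr) = (1/0.7)·√(π²×1.02×10^11×1.069×10^-4/6.612×10^5)
L = 18.2 m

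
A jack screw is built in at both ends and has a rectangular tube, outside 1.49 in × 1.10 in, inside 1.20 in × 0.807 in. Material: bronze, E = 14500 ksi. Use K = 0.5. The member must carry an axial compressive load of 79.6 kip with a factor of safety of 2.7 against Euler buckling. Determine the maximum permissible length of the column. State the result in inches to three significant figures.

Weak-axis I_min = (h_o·b_o³ − h_i·b_i³)/12 with b_o = 1.10, b_i = 0.8070 in (shorter outer/inner sides).
I_min = (1.49×1.10³ − 1.200×0.8070³)/12 = 0.1127 in⁴
Required critical load P_cr = n·P = 2.7 × 79.6 = 214.9 kip = 2.149×10^5 lb
From P_cr = π²EI/(K·L)²:  L = (1/K)·√(π²EI/P_cr) = (1/0.5)·√(π²×1.45×10^7×0.1127/2.149×10^5)
L = 17.3 in

L_max ≈ 17.3 in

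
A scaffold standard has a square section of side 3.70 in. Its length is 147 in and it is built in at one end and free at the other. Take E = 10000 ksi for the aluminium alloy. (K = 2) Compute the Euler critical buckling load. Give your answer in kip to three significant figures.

I = a⁴/12 = 3.70⁴/12 = 15.62 in⁴
Effective length L_e = K·L = 2 × 147 = 294.0 in
P_cr = π²EI / L_e² = π² × 10000×10³ × 15.62 / 294.0² = 1.783×10^4 lb

P_cr ≈ 17.8 kip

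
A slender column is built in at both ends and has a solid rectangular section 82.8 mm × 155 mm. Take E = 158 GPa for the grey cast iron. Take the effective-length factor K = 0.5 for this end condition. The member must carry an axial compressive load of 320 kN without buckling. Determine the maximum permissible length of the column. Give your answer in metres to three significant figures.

Buckling occurs about the weak axis: I_min = h·b³/12 with b = 82.8 mm (the shorter side).
I_min = 155×82.8³/12 = 7.332×10^6 mm⁴
I = 7.332×10^-6 m⁴
At the buckling limit P_cr = P = 3.200×10^5 N
From P_cr = π²EI/(K·L)²:  L = (1/K)·√(π²EI/P_cr) = (1/0.5)·√(π²×1.58×10^11×7.332×10^-6/3.200×10^5)
L = 12.0 m

L_max ≈ 12.0 m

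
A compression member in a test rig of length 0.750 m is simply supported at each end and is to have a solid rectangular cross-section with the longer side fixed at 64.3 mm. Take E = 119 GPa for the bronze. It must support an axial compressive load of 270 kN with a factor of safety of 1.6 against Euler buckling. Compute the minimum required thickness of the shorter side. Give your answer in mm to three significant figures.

Required P_cr = n·P = 1.6 × 270 = 432.0 kN
L_e = K·L = 1 × 0.750 = 0.7500 m
Required I = P_cr·L_e²/(π²E) = 4.320×10^5 × 0.7500² / (π² × 1.19×10^11) = 2.069×10^-7 m⁴
I_req = 2.069×10^5 mm⁴
Rectangle, weak axis: I_min = h·b³/12 with h = 64.3 mm fixed  ⇒  b = (12I/h)^(1/3) = 33.8 mm

b ≈ 33.8 mm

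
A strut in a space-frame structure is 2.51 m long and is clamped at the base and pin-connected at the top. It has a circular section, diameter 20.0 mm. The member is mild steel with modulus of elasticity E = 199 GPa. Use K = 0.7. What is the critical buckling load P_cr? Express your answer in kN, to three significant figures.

P_cr ≈ 5.00 kN

I = πd⁴/64 = π×20.0⁴/64 = 7.854×10^3 mm⁴
I = 7.854×10^3 mm⁴ = 7.854×10^-9 m⁴
Effective length L_e = K·L = 0.7 × 2.51 = 1.757 m
P_cr = π²EI / L_e² = π² × 199×10⁹ × 7.854×10^-9 / 1.757² = 4.997×10^3 N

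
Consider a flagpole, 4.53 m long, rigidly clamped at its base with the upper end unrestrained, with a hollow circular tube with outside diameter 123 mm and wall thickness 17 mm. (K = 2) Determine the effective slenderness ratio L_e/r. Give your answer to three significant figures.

Inner diameter d_i = 123 − 2×17 = 89.00 mm
I = π(d_o⁴ − d_i⁴)/64 = π(123⁴ − 89.00⁴)/64 = 8.156×10^6 mm⁴
A = 5.661×10^3 mm²;  r_min = √(I/A) = √(8.156×10^6/5.661×10^3) = 37.96 mm
L_e = K·L = 2 × 4.53 m = 9.060 m = 9060.0 mm
λ = L_e / r_min = 9060.0 / 37.96 = 239

λ ≈ 239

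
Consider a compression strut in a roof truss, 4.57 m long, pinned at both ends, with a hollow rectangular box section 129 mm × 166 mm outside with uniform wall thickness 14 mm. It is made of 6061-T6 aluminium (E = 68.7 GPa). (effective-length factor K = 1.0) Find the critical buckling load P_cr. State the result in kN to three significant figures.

P_cr ≈ 579 kN

Inner dimensions: h_i = 166 − 2×14 = 138.0 mm, b_i = 129 − 2×14 = 101.0 mm
Weak-axis I_min = (h_o·b_o³ − h_i·b_i³)/12 with b_o = 129, b_i = 101.0 mm (shorter outer/inner sides).
I_min = (166×129³ − 138.0×101.0³)/12 = 1.785×10^7 mm⁴
I = 1.785×10^7 mm⁴ = 1.785×10^-5 m⁴
Effective length L_e = K·L = 1 × 4.57 = 4.570 m
P_cr = π²EI / L_e² = π² × 68.7×10⁹ × 1.785×10^-5 / 4.570² = 5.794×10^5 N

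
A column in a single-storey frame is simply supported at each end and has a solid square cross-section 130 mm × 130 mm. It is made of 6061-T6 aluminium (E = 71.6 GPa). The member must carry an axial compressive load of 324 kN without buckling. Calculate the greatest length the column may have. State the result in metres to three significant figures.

L_max ≈ 7.20 m

I = a⁴/12 = 130⁴/12 = 2.380×10^7 mm⁴
I = 2.380×10^-5 m⁴
At the buckling limit P_cr = P = 3.240×10^5 N
From P_cr = π²EI/(K·L)²:  L = (1/K)·√(π²EI/P_cr) = (1/1)·√(π²×7.16×10^10×2.380×10^-5/3.240×10^5)
L = 7.20 m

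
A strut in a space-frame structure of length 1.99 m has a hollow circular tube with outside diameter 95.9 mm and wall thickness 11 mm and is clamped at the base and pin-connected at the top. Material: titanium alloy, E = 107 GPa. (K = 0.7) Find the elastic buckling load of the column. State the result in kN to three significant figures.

Inner diameter d_i = 95.9 − 2×11 = 73.90 mm
I = π(d_o⁴ − d_i⁴)/64 = π(95.9⁴ − 73.90⁴)/64 = 2.688×10^6 mm⁴
I = 2.688×10^6 mm⁴ = 2.688×10^-6 m⁴
Effective length L_e = K·L = 0.7 × 1.99 = 1.393 m
P_cr = π²EI / L_e² = π² × 107×10⁹ × 2.688×10^-6 / 1.393² = 1.463×10^6 N

P_cr ≈ 1460 kN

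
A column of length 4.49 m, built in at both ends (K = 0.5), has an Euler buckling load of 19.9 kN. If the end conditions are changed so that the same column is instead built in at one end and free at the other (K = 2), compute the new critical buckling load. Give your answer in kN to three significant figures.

P_cr ∝ 1/K², so P_cr,new = P_cr,old × (K_old/K_new)² = 19.9 × (0.5/2)²
= 19.9 × 0.06250 = 1.24 kN

P_cr ≈ 1.24 kN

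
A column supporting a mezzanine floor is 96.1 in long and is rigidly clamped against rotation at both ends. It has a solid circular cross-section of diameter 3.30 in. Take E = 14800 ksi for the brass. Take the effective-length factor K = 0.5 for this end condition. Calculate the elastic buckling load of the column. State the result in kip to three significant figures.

I = πd⁴/64 = π×3.30⁴/64 = 5.821 in⁴
Effective length L_e = K·L = 0.5 × 96.1 = 48.05 in
P_cr = π²EI / L_e² = π² × 14800×10³ × 5.821 / 48.05² = 3.683×10^5 lb

P_cr ≈ 368 kip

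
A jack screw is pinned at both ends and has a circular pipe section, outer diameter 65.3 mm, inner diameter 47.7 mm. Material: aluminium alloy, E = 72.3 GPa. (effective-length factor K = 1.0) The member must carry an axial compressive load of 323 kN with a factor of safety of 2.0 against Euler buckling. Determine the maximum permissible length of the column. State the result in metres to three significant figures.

L_max ≈ 0.840 m

d_o = 65.3 mm, d_i = 47.7 mm
I = π(d_o⁴ − d_i⁴)/64 = π(65.3⁴ − 47.70⁴)/64 = 6.384×10^5 mm⁴
I = 6.384×10^-7 m⁴
Required critical load P_cr = n·P = 2.0 × 323 = 646.0 kN = 6.460×10^5 N
From P_cr = π²EI/(K·L)²:  L = (1/K)·√(π²EI/P_cr) = (1/1)·√(π²×7.23×10^10×6.384×10^-7/6.460×10^5)
L = 0.840 m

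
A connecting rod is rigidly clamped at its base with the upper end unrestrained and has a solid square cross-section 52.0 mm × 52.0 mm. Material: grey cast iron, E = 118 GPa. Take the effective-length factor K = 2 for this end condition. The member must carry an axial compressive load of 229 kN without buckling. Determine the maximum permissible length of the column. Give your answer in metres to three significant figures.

L_max ≈ 0.880 m

I = a⁴/12 = 52.0⁴/12 = 6.093×10^5 mm⁴
I = 6.093×10^-7 m⁴
At the buckling limit P_cr = P = 2.290×10^5 N
From P_cr = π²EI/(K·L)²:  L = (1/K)·√(π²EI/P_cr) = (1/2)·√(π²×1.18×10^11×6.093×10^-7/2.290×10^5)
L = 0.880 m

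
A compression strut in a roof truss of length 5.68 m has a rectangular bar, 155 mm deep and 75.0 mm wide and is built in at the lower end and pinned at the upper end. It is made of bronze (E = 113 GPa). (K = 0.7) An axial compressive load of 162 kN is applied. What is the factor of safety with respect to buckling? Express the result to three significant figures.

Buckling occurs about the weak axis: I_min = h·b³/12 with b = 75.0 mm (the shorter side).
I_min = 155×75.0³/12 = 5.449×10^6 mm⁴
I = 5.449×10^6 mm⁴ = 5.449×10^-6 m⁴
Effective length L_e = K·L = 0.7 × 5.68 = 3.976 m
P_cr = π²EI / L_e² = π² × 113×10⁹ × 5.449×10^-6 / 3.976² = 3.844×10^5 N
Factor of safety n = P_cr / P = 384.43 / 162 = 2.37

n ≈ 2.37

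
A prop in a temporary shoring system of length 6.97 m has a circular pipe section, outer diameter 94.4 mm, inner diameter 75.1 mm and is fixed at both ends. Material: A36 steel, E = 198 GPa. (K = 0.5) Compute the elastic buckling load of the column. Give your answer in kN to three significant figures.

d_o = 94.4 mm, d_i = 75.1 mm
I = π(d_o⁴ − d_i⁴)/64 = π(94.4⁴ − 75.10⁴)/64 = 2.337×10^6 mm⁴
I = 2.337×10^6 mm⁴ = 2.337×10^-6 m⁴
Effective length L_e = K·L = 0.5 × 6.97 = 3.485 m
P_cr = π²EI / L_e² = π² × 198×10⁹ × 2.337×10^-6 / 3.485² = 3.760×10^5 N

P_cr ≈ 376 kN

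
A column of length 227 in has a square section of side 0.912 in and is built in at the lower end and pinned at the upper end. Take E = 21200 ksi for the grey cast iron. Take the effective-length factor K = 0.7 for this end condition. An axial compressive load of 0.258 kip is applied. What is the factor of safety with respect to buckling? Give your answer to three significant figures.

n ≈ 1.85

I = a⁴/12 = 0.912⁴/12 = 5.765×10^-2 in⁴
Effective length L_e = K·L = 0.7 × 227 = 158.9 in
P_cr = π²EI / L_e² = π² × 21200×10³ × 5.765×10^-2 / 158.9² = 477.7 lb
Factor of safety n = P_cr / P = 0.47773 / 0.258 = 1.85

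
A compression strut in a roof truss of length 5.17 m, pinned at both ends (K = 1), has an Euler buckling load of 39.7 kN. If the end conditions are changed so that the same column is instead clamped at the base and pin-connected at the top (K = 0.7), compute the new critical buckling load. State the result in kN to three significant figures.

P_cr ≈ 81.0 kN

P_cr ∝ 1/K², so P_cr,new = P_cr,old × (K_old/K_new)² = 39.7 × (1/0.7)²
= 39.7 × 2.041 = 81.0 kN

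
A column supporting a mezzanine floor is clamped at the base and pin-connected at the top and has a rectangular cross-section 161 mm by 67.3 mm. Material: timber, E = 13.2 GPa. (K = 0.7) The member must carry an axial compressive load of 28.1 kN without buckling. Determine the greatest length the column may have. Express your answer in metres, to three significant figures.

Buckling occurs about the weak axis: I_min = h·b³/12 with b = 67.3 mm (the shorter side).
I_min = 161×67.3³/12 = 4.090×10^6 mm⁴
I = 4.090×10^-6 m⁴
At the buckling limit P_cr = P = 2.810×10^4 N
From P_cr = π²EI/(K·L)²:  L = (1/K)·√(π²EI/P_cr) = (1/0.7)·√(π²×1.32×10^10×4.090×10^-6/2.810×10^4)
L = 6.22 m

L_max ≈ 6.22 m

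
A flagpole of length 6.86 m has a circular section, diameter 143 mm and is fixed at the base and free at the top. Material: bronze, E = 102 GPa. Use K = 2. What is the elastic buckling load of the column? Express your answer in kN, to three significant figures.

I = πd⁴/64 = π×143⁴/64 = 2.053×10^7 mm⁴
I = 2.053×10^7 mm⁴ = 2.053×10^-5 m⁴
Effective length L_e = K·L = 2 × 6.86 = 13.72 m
P_cr = π²EI / L_e² = π² × 102×10⁹ × 2.053×10^-5 / 13.72² = 1.098×10^5 N

P_cr ≈ 110 kN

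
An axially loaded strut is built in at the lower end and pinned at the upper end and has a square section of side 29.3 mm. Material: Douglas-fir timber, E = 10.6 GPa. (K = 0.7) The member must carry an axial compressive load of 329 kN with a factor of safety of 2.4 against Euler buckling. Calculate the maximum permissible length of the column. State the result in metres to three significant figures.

L_max ≈ 0.129 m

I = a⁴/12 = 29.3⁴/12 = 6.142×10^4 mm⁴
I = 6.142×10^-8 m⁴
Required critical load P_cr = n·P = 2.4 × 329 = 789.6 kN = 7.896×10^5 N
From P_cr = π²EI/(K·L)²:  L = (1/K)·√(π²EI/P_cr) = (1/0.7)·√(π²×1.06×10^10×6.142×10^-8/7.896×10^5)
L = 0.129 m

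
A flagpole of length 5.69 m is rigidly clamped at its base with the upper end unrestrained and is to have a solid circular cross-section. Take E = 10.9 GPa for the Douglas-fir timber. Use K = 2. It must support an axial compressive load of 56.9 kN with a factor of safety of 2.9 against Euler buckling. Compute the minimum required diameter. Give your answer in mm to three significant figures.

d ≈ 252 mm

Required P_cr = n·P = 2.9 × 56.9 = 165.0 kN
L_e = K·L = 2 × 5.69 = 11.38 m
Required I = P_cr·L_e²/(π²E) = 1.650×10^5 × 11.38² / (π² × 1.09×10^10) = 1.986×10^-4 m⁴
I_req = 1.986×10^8 mm⁴
Solid circle: I = πd⁴/64  ⇒  d = (64I/π)^(1/4) = (64×1.986×10^8/π)^(1/4) = 252 mm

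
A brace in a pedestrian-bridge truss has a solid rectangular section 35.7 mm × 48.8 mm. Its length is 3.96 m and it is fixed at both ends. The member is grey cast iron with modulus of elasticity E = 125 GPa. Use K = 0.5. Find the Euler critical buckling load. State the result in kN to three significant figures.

P_cr ≈ 58.2 kN

Buckling occurs about the weak axis: I_min = h·b³/12 with b = 35.7 mm (the shorter side).
I_min = 48.8×35.7³/12 = 1.850×10^5 mm⁴
I = 1.850×10^5 mm⁴ = 1.850×10^-7 m⁴
Effective length L_e = K·L = 0.5 × 3.96 = 1.980 m
P_cr = π²EI / L_e² = π² × 125×10⁹ × 1.850×10^-7 / 1.980² = 5.823×10^4 N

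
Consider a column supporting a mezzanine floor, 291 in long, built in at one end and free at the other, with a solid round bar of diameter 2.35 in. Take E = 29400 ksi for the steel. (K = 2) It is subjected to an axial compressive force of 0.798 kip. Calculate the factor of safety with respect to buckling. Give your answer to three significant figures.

I = πd⁴/64 = π×2.35⁴/64 = 1.497 in⁴
Effective length L_e = K·L = 2 × 291 = 582.0 in
P_cr = π²EI / L_e² = π² × 29400×10³ × 1.497 / 582.0² = 1.282×10^3 lb
Factor of safety n = P_cr / P = 1.2825 / 0.798 = 1.61

n ≈ 1.61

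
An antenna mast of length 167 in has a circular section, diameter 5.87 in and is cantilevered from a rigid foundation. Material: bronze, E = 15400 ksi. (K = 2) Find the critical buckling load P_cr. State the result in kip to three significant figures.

P_cr ≈ 79.4 kip

I = πd⁴/64 = π×5.87⁴/64 = 58.28 in⁴
Effective length L_e = K·L = 2 × 167 = 334.0 in
P_cr = π²EI / L_e² = π² × 15400×10³ × 58.28 / 334.0² = 7.941×10^4 lb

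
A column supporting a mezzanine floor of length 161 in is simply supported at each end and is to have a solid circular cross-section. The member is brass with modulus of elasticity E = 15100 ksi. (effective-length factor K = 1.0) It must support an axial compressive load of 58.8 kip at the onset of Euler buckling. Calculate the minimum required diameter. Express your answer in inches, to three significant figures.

L_e = K·L = 1 × 161 = 161.0 in
Required I = P_cr·L_e²/(π²E) = 5.880×10^4 × 161.0² / (π² × 1.51×10^7) = 10.23 in⁴
Solid circle: I = πd⁴/64  ⇒  d = (64I/π)^(1/4) = (64×10.23/π)^(1/4) = 3.80 in

d ≈ 3.80 in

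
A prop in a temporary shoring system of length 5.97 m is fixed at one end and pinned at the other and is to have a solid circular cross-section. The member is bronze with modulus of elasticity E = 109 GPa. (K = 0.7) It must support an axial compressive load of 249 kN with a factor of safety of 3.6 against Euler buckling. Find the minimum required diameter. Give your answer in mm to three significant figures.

d ≈ 131 mm

Required P_cr = n·P = 3.6 × 249 = 896.4 kN
L_e = K·L = 0.7 × 5.97 = 4.179 m
Required I = P_cr·L_e²/(π²E) = 8.964×10^5 × 4.179² / (π² × 1.09×10^11) = 1.455×10^-5 m⁴
I_req = 1.455×10^7 mm⁴
Solid circle: I = πd⁴/64  ⇒  d = (64I/π)^(1/4) = (64×1.455×10^7/π)^(1/4) = 131 mm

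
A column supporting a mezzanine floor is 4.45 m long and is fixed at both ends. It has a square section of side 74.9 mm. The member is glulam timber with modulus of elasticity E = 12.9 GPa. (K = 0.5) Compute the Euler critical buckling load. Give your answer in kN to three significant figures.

I = a⁴/12 = 74.9⁴/12 = 2.623×10^6 mm⁴
I = 2.623×10^6 mm⁴ = 2.623×10^-6 m⁴
Effective length L_e = K·L = 0.5 × 4.45 = 2.225 m
P_cr = π²EI / L_e² = π² × 12.9×10⁹ × 2.623×10^-6 / 2.225² = 6.745×10^4 N

P_cr ≈ 67.4 kN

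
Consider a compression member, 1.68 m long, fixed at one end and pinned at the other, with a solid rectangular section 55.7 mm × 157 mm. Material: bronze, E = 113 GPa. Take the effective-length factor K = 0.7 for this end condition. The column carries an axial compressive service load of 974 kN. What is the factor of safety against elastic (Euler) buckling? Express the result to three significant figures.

n ≈ 1.87

Buckling occurs about the weak axis: I_min = h·b³/12 with b = 55.7 mm (the shorter side).
I_min = 157×55.7³/12 = 2.261×10^6 mm⁴
I = 2.261×10^6 mm⁴ = 2.261×10^-6 m⁴
Effective length L_e = K·L = 0.7 × 1.68 = 1.176 m
P_cr = π²EI / L_e² = π² × 113×10⁹ × 2.261×10^-6 / 1.176² = 1.823×10^6 N
Factor of safety n = P_cr / P = 1823.3 / 974 = 1.87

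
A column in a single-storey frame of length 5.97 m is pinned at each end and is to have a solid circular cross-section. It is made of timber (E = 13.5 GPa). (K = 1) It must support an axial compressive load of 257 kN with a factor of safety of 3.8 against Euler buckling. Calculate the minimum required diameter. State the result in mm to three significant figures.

Required P_cr = n·P = 3.8 × 257 = 976.6 kN
L_e = K·L = 1 × 5.97 = 5.970 m
Required I = P_cr·L_e²/(π²E) = 9.766×10^5 × 5.970² / (π² × 1.35×10^10) = 2.612×10^-4 m⁴
I_req = 2.612×10^8 mm⁴
Solid circle: I = πd⁴/64  ⇒  d = (64I/π)^(1/4) = (64×2.612×10^8/π)^(1/4) = 270 mm

d ≈ 270 mm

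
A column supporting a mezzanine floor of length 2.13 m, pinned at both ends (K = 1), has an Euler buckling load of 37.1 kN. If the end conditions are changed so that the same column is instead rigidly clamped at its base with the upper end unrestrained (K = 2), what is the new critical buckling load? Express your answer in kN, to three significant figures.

P_cr ≈ 9.28 kN

P_cr ∝ 1/K², so P_cr,new = P_cr,old × (K_old/K_new)² = 37.1 × (1/2)²
= 37.1 × 0.2500 = 9.28 kN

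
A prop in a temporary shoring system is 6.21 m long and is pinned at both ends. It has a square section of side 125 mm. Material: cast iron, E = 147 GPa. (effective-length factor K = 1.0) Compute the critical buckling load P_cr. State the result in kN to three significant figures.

P_cr ≈ 765 kN

I = a⁴/12 = 125⁴/12 = 2.035×10^7 mm⁴
I = 2.035×10^7 mm⁴ = 2.035×10^-5 m⁴
Effective length L_e = K·L = 1 × 6.21 = 6.210 m
P_cr = π²EI / L_e² = π² × 147×10⁹ × 2.035×10^-5 / 6.210² = 7.654×10^5 N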